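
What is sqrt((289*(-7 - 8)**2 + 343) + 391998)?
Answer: 7*sqrt(9334) ≈ 676.29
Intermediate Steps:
sqrt((289*(-7 - 8)**2 + 343) + 391998) = sqrt((289*(-15)**2 + 343) + 391998) = sqrt((289*225 + 343) + 391998) = sqrt((65025 + 343) + 391998) = sqrt(65368 + 391998) = sqrt(457366) = 7*sqrt(9334)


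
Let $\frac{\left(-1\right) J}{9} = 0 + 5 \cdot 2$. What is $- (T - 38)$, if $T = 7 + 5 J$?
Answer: $481$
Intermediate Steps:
$J = -90$ ($J = - 9 \left(0 + 5 \cdot 2\right) = - 9 \left(0 + 10\right) = \left(-9\right) 10 = -90$)
$T = -443$ ($T = 7 + 5 \left(-90\right) = 7 - 450 = -443$)
$- (T - 38) = - (-443 - 38) = \left(-1\right) \left(-481\right) = 481$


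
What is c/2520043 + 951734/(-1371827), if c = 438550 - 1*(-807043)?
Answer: -689672496151/3457063028561 ≈ -0.19950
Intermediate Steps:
c = 1245593 (c = 438550 + 807043 = 1245593)
c/2520043 + 951734/(-1371827) = 1245593/2520043 + 951734/(-1371827) = 1245593*(1/2520043) + 951734*(-1/1371827) = 1245593/2520043 - 951734/1371827 = -689672496151/3457063028561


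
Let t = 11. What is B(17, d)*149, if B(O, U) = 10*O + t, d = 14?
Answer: 26969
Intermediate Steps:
B(O, U) = 11 + 10*O (B(O, U) = 10*O + 11 = 11 + 10*O)
B(17, d)*149 = (11 + 10*17)*149 = (11 + 170)*149 = 181*149 = 26969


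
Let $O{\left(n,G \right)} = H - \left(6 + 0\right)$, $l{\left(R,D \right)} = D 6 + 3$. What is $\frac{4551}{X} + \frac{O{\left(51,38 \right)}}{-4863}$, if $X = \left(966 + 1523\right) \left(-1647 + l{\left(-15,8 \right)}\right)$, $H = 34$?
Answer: $- \frac{44453315}{6439331724} \approx -0.0069034$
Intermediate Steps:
$l{\left(R,D \right)} = 3 + 6 D$ ($l{\left(R,D \right)} = 6 D + 3 = 3 + 6 D$)
$O{\left(n,G \right)} = 28$ ($O{\left(n,G \right)} = 34 - \left(6 + 0\right) = 34 - 6 = 28$)
$X = -3972444$ ($X = \left(966 + 1523\right) \left(-1647 + \left(3 + 6 \cdot 8\right)\right) = 2489 \left(-1647 + \left(3 + 48\right)\right) = 2489 \left(-1647 + 51\right) = 2489 \left(-1596\right) = -3972444$)
$\frac{4551}{X} + \frac{O{\left(51,38 \right)}}{-4863} = \frac{4551}{-3972444} + \frac{28}{-4863} = 4551 \left(- \frac{1}{3972444}\right) + 28 \left(- \frac{1}{4863}\right) = - \frac{1517}{1324148} - \frac{28}{4863} = - \frac{44453315}{6439331724}$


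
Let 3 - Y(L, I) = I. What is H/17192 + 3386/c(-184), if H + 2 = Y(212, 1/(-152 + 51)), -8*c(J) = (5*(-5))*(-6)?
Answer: -11758842799/65114700 ≈ -180.59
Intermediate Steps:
c(J) = -75/4 (c(J) = -5*(-5)*(-6)/8 = -(-25)*(-6)/8 = -⅛*150 = -75/4)
Y(L, I) = 3 - I
H = 102/101 (H = -2 + (3 - 1/(-152 + 51)) = -2 + (3 - 1/(-101)) = -2 + (3 - 1*(-1/101)) = -2 + (3 + 1/101) = -2 + 304/101 = 102/101 ≈ 1.0099)
H/17192 + 3386/c(-184) = (102/101)/17192 + 3386/(-75/4) = (102/101)*(1/17192) + 3386*(-4/75) = 51/868196 - 13544/75 = -11758842799/65114700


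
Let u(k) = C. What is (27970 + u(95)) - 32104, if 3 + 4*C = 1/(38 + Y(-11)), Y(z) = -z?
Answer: -405205/98 ≈ -4134.7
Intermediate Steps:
C = -73/98 (C = -¾ + 1/(4*(38 - 1*(-11))) = -¾ + 1/(4*(38 + 11)) = -¾ + (¼)/49 = -¾ + (¼)*(1/49) = -¾ + 1/196 = -73/98 ≈ -0.74490)
u(k) = -73/98
(27970 + u(95)) - 32104 = (27970 - 73/98) - 32104 = 2740987/98 - 32104 = -405205/98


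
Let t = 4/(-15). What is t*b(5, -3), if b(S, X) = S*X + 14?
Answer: 4/15 ≈ 0.26667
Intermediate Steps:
b(S, X) = 14 + S*X
t = -4/15 (t = 4*(-1/15) = -4/15 ≈ -0.26667)
t*b(5, -3) = -4*(14 + 5*(-3))/15 = -4*(14 - 15)/15 = -4/15*(-1) = 4/15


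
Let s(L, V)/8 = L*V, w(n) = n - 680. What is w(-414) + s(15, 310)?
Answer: 36106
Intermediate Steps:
w(n) = -680 + n
s(L, V) = 8*L*V (s(L, V) = 8*(L*V) = 8*L*V)
w(-414) + s(15, 310) = (-680 - 414) + 8*15*310 = -1094 + 37200 = 36106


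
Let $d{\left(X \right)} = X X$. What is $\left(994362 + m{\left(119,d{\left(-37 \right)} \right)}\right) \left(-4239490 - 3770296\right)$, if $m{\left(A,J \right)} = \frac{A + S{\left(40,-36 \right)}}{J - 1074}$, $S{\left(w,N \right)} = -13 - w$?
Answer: $- \frac{2349565442472816}{295} \approx -7.9646 \cdot 10^{12}$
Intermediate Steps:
$d{\left(X \right)} = X^{2}$
$m{\left(A,J \right)} = \frac{-53 + A}{-1074 + J}$ ($m{\left(A,J \right)} = \frac{A - 53}{J - 1074} = \frac{A - 53}{-1074 + J} = \frac{-53 + A}{-1074 + J}$)
$\left(994362 + m{\left(119,d{\left(-37 \right)} \right)}\right) \left(-4239490 - 3770296\right) = \left(994362 + \frac{-53 + 119}{-1074 + \left(-37\right)^{2}}\right) \left(-4239490 - 3770296\right) = \left(994362 + \frac{1}{-1074 + 1369} \cdot 66\right) \left(-8009786\right) = \left(994362 + \frac{1}{295} \cdot 66\right) \left(-8009786\right) = \left(994362 + \frac{66}{295}\right) \left(-8009786\right) = \frac{293336856}{295} \left(-8009786\right) = - \frac{2349565442472816}{295}$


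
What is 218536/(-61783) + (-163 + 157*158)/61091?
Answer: -11828064307/3774385253 ≈ -3.1338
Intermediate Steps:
218536/(-61783) + (-163 + 157*158)/61091 = 218536*(-1/61783) + (-163 + 24806)*(1/61091) = -218536/61783 + 24643*(1/61091) = -218536/61783 + 24643/61091 = -11828064307/3774385253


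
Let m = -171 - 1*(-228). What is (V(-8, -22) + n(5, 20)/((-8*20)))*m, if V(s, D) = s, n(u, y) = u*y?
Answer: -3933/8 ≈ -491.63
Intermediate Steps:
m = 57 (m = -171 + 228 = 57)
(V(-8, -22) + n(5, 20)/((-8*20)))*m = (-8 + (5*20)/((-8*20)))*57 = (-8 + 100/(-160))*57 = (-8 + 100*(-1/160))*57 = (-8 - 5/8)*57 = -69/8*57 = -3933/8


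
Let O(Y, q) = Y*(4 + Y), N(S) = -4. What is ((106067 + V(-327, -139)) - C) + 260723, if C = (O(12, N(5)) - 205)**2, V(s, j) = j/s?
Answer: 119885206/327 ≈ 3.6662e+5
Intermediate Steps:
C = 169 (C = (12*(4 + 12) - 205)**2 = (12*16 - 205)**2 = (192 - 205)**2 = (-13)**2 = 169)
((106067 + V(-327, -139)) - C) + 260723 = ((106067 - 139/(-327)) - 1*169) + 260723 = ((106067 - 139*(-1/327)) - 169) + 260723 = ((106067 + 139/327) - 169) + 260723 = (34684048/327 - 169) + 260723 = 34628785/327 + 260723 = 119885206/327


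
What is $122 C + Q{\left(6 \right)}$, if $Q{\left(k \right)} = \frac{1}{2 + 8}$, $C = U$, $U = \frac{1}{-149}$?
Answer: $- \frac{1071}{1490} \approx -0.71879$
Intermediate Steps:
$U = - \frac{1}{149} \approx -0.0067114$
$C = - \frac{1}{149} \approx -0.0067114$
$Q{\left(k \right)} = \frac{1}{10}$
$122 C + Q{\left(6 \right)} = 122 \left(- \frac{1}{149}\right) + \frac{1}{10} = - \frac{122}{149} + \frac{1}{10} = - \frac{1071}{1490}$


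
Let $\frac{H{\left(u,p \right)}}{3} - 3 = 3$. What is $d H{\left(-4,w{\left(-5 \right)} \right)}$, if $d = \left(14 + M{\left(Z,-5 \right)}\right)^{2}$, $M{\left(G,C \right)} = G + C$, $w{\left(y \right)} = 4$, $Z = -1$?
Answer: $1152$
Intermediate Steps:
$M{\left(G,C \right)} = C + G$
$H{\left(u,p \right)} = 18$ ($H{\left(u,p \right)} = 9 + 3 \cdot 3 = 9 + 9 = 18$)
$d = 64$ ($d = \left(14 - 6\right)^{2} = 8^{2} = 64$)
$d H{\left(-4,w{\left(-5 \right)} \right)} = 64 \cdot 18 = 1152$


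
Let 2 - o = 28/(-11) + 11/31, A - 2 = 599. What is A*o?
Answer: 858829/341 ≈ 2518.6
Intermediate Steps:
A = 601 (A = 2 + 599 = 601)
o = 1429/341 (o = 2 - (28/(-11) + 11/31) = 2 - (28*(-1/11) + 11*(1/31)) = 2 - (-28/11 + 11/31) = 2 - 1*(-747/341) = 2 + 747/341 = 1429/341 ≈ 4.1906)
A*o = 601*(1429/341) = 858829/341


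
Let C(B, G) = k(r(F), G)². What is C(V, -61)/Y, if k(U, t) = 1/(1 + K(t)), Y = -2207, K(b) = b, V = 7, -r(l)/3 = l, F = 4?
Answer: -1/7945200 ≈ -1.2586e-7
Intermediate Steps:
r(l) = -3*l
k(U, t) = 1/(1 + t)
C(B, G) = (1 + G)⁻² (C(B, G) = (1/(1 + G))² = (1 + G)⁻²)
C(V, -61)/Y = 1/((1 - 61)²*(-2207)) = -1/2207/(-60)² = (1/3600)*(-1/2207) = -1/7945200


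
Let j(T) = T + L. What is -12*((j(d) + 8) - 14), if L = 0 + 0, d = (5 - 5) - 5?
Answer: 132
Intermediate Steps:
d = -5 (d = 0 - 5 = -5)
L = 0
j(T) = T (j(T) = T + 0 = T)
-12*((j(d) + 8) - 14) = -12*((-5 + 8) - 14) = -12*(3 - 14) = -12*(-11) = 132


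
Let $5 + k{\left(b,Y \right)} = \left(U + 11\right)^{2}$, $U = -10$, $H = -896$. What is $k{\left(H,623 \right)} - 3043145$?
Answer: $-3043149$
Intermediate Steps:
$k{\left(b,Y \right)} = -4$ ($k{\left(b,Y \right)} = -5 + \left(-10 + 11\right)^{2} = -5 + 1^{2} = -5 + 1 = -4$)
$k{\left(H,623 \right)} - 3043145 = -4 - 3043145 = -3043149$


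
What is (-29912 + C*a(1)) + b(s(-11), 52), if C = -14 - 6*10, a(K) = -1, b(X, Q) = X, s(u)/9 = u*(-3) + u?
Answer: -29640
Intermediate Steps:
s(u) = -18*u (s(u) = 9*(u*(-3) + u) = 9*(-3*u + u) = 9*(-2*u) = -18*u)
C = -74 (C = -14 - 60 = -74)
(-29912 + C*a(1)) + b(s(-11), 52) = (-29912 - 74*(-1)) - 18*(-11) = (-29912 + 74) + 198 = -29838 + 198 = -29640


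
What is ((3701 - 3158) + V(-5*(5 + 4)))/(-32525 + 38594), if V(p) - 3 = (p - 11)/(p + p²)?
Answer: 38608/429165 ≈ 0.089961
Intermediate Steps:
V(p) = 3 + (-11 + p)/(p + p²) (V(p) = 3 + (p - 11)/(p + p²) = 3 + (-11 + p)/(p + p²))
((3701 - 3158) + V(-5*(5 + 4)))/(-32525 + 38594) = ((3701 - 3158) + (-11 + 3*(-5*(5 + 4))² + 4*(-5*(5 + 4)))/(((-5*(5 + 4)))*(1 - 5*(5 + 4))))/(-32525 + 38594) = (543 + (-11 + 3*(-5*9)² + 4*(-5*9))/(((-5*9))*(1 - 5*9)))/6069 = (543 + (-11 + 3*(-45)² + 4*(-45))/((-45)*(1 - 45)))*(1/6069) = (543 - 1/45*(-11 + 3*2025 - 180)/(-44))*(1/6069) = (543 - 1/45*(-1/44)*(-11 + 6075 - 180))*(1/6069) = (543 - 1/45*(-1/44)*5884)*(1/6069) = (543 + 1471/495)*(1/6069) = (270256/495)*(1/6069) = 38608/429165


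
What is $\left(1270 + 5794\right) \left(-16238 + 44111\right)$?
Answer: $196894872$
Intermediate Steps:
$\left(1270 + 5794\right) \left(-16238 + 44111\right) = 7064 \cdot 27873 = 196894872$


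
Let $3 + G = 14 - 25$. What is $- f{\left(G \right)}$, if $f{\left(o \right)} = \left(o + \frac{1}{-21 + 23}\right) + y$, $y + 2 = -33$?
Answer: $\frac{97}{2} \approx 48.5$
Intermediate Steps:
$y = -35$ ($y = -2 - 33 = -35$)
$G = -14$ ($G = -3 + \left(14 - 25\right) = -3 - 11 = -14$)
$f{\left(o \right)} = - \frac{69}{2} + o$ ($f{\left(o \right)} = \left(o + \frac{1}{-21 + 23}\right) - 35 = \left(o + \frac{1}{2}\right) - 35 = \left(\frac{1}{2} + o\right) - 35 = - \frac{69}{2} + o$)
$- f{\left(G \right)} = - (- \frac{69}{2} - 14) = \left(-1\right) \left(- \frac{97}{2}\right) = \frac{97}{2}$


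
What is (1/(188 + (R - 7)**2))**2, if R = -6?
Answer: 1/127449 ≈ 7.8463e-6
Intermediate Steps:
(1/(188 + (R - 7)**2))**2 = (1/(188 + (-6 - 7)**2))**2 = (1/(188 + (-13)**2))**2 = (1/(188 + 169))**2 = (1/357)**2 = 1/127449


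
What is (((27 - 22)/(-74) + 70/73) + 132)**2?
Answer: 515350258641/29181604 ≈ 17660.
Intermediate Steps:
(((27 - 22)/(-74) + 70/73) + 132)**2 = ((5*(-1/74) + 70*(1/73)) + 132)**2 = ((-5/74 + 70/73) + 132)**2 = (4815/5402 + 132)**2 = (717879/5402)**2 = 515350258641/29181604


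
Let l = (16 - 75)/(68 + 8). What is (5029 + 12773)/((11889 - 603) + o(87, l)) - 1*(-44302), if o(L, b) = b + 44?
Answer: 4238478366/95669 ≈ 44304.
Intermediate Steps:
l = -59/76 ≈ -0.77632
o(L, b) = 44 + b
(5029 + 12773)/((11889 - 603) + o(87, l)) - 1*(-44302) = (5029 + 12773)/((11889 - 603) + (44 - 59/76)) - 1*(-44302) = 17802/(11286 + 3285/76) + 44302 = 17802/(861021/76) + 44302 = 17802*(76/861021) + 44302 = 150328/95669 + 44302 = 4238478366/95669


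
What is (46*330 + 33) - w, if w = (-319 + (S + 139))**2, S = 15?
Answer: -12012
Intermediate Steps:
w = 27225 (w = (-319 + (15 + 139))**2 = (-319 + 154)**2 = (-165)**2 = 27225)
(46*330 + 33) - w = (46*330 + 33) - 1*27225 = (15180 + 33) - 27225 = 15213 - 27225 = -12012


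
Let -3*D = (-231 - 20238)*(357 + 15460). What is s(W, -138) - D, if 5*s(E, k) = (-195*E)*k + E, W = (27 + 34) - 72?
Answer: -539892976/5 ≈ -1.0798e+8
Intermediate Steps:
W = -11 (W = 61 - 72 = -11)
s(E, k) = E/5 - 39*E*k (s(E, k) = ((-195*E)*k + E)/5 = (-195*E*k + E)/5 = (E - 195*E*k)/5 = E/5 - 39*E*k)
D = 107919391 (D = -(-231 - 20238)*(357 + 15460)/3 = -(-6823)*15817 = -⅓*(-323758173) = 107919391)
s(W, -138) - D = (⅕)*(-11)*(1 - 195*(-138)) - 1*107919391 = (⅕)*(-11)*(1 + 26910) - 107919391 = (⅕)*(-11)*26911 - 107919391 = -296021/5 - 107919391 = -539892976/5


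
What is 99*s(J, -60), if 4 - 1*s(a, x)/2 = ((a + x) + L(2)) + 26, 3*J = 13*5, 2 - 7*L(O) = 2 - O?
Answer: 22242/7 ≈ 3177.4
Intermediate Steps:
L(O) = O/7 (L(O) = 2/7 - (2 - O)/7 = 2/7 + (-2/7 + O/7) = O/7)
J = 65/3 (J = (13*5)/3 = (⅓)*65 = 65/3 ≈ 21.667)
s(a, x) = -312/7 - 2*a - 2*x (s(a, x) = 8 - 2*(((a + x) + (⅐)*2) + 26) = 8 - 2*(((a + x) + 2/7) + 26) = 8 - 2*((2/7 + a + x) + 26) = 8 - 2*(184/7 + a + x) = 8 + (-368/7 - 2*a - 2*x) = -312/7 - 2*a - 2*x)
99*s(J, -60) = 99*(-312/7 - 2*65/3 - 2*(-60)) = 99*(-312/7 - 130/3 + 120) = 99*(674/21) = 22242/7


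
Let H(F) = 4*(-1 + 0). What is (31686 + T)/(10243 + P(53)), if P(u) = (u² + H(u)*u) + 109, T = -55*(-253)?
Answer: 45601/12949 ≈ 3.5216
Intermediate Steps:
H(F) = -4 (H(F) = 4*(-1) = -4)
T = 13915
P(u) = 109 + u² - 4*u (P(u) = (u² - 4*u) + 109 = 109 + u² - 4*u)
(31686 + T)/(10243 + P(53)) = (31686 + 13915)/(10243 + (109 + 53² - 4*53)) = 45601/(10243 + (109 + 2809 - 212)) = 45601/(10243 + 2706) = 45601/12949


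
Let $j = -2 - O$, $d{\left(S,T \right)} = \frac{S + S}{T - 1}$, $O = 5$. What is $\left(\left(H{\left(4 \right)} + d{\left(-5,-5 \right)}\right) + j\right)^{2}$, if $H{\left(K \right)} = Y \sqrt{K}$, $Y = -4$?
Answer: $\frac{1600}{9} \approx 177.78$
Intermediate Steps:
$H{\left(K \right)} = - 4 \sqrt{K}$
$d{\left(S,T \right)} = \frac{2 S}{-1 + T}$
$j = -7$ ($j = -2 - 5 = -7$)
$\left(\left(H{\left(4 \right)} + d{\left(-5,-5 \right)}\right) + j\right)^{2} = \left(\left(- 4 \sqrt{4} + 2 \left(-5\right) \frac{1}{-1 - 5}\right) - 7\right)^{2} = \left(\left(\left(-4\right) 2 + 2 \left(-5\right) \frac{1}{-6}\right) - 7\right)^{2} = \left(\left(-8 + 2 \left(-5\right) \left(- \frac{1}{6}\right)\right) - 7\right)^{2} = \left(\left(-8 + \frac{5}{3}\right) - 7\right)^{2} = \left(- \frac{19}{3} - 7\right)^{2} = \left(- \frac{40}{3}\right)^{2} = \frac{1600}{9}$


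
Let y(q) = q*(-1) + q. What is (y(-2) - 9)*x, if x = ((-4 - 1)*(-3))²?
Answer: -2025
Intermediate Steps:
y(q) = 0 (y(q) = -q + q = 0)
x = 225 (x = (-5*(-3))² = 15² = 225)
(y(-2) - 9)*x = (0 - 9)*225 = -9*225 = -2025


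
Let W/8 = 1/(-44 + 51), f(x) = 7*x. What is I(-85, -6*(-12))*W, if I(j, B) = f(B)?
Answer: 576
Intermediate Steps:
I(j, B) = 7*B
W = 8/7 (W = 8/(-44 + 51) = 8/7 ≈ 1.1429)
I(-85, -6*(-12))*W = (7*(-6*(-12)))*(8/7) = (7*72)*(8/7) = 504*(8/7) = 576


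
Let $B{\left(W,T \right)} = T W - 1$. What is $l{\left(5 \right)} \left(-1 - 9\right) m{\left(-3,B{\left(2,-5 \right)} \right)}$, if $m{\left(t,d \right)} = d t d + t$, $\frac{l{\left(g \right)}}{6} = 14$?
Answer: $307440$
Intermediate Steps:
$l{\left(g \right)} = 84$ ($l{\left(g \right)} = 6 \cdot 14 = 84$)
$B{\left(W,T \right)} = -1 + T W$
$m{\left(t,d \right)} = t + t d^{2}$ ($m{\left(t,d \right)} = t d^{2} + t = t + t d^{2}$)
$l{\left(5 \right)} \left(-1 - 9\right) m{\left(-3,B{\left(2,-5 \right)} \right)} = 84 \left(-1 - 9\right) \left(- 3 \left(1 + \left(-1 - 10\right)^{2}\right)\right) = 84 \left(-10\right) \left(- 3 \left(1 + \left(-11\right)^{2}\right)\right) = - 840 \left(- 3 \left(1 + 121\right)\right) = - 840 \left(\left(-3\right) 122\right) = \left(-840\right) \left(-366\right) = 307440$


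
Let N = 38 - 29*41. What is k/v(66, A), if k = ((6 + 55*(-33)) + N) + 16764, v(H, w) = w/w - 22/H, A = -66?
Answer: 20706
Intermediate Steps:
N = -1151 (N = 38 - 1189 = -1151)
v(H, w) = 1 - 22/H
k = 13804 (k = ((6 + 55*(-33)) - 1151) + 16764 = ((6 - 1815) - 1151) + 16764 = (-1809 - 1151) + 16764 = -2960 + 16764 = 13804)
k/v(66, A) = 13804/(((-22 + 66)/66)) = 13804/(((1/66)*44)) = 13804/(⅔) = 13804*(3/2) = 20706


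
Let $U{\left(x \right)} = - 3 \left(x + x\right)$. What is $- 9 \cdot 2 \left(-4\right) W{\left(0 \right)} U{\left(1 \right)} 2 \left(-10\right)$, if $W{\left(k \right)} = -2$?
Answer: $-17280$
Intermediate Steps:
$U{\left(x \right)} = - 6 x$ ($U{\left(x \right)} = - 3 \cdot 2 x = - 6 x$)
$- 9 \cdot 2 \left(-4\right) W{\left(0 \right)} U{\left(1 \right)} 2 \left(-10\right) = - 9 \cdot 2 \left(-4\right) \left(-2\right) \left(\left(-6\right) 1\right) 2 \left(-10\right) = - 9 \left(-8\right) \left(-2\right) \left(-6\right) 2 \left(-10\right) = - 9 \cdot 16 \left(-6\right) 2 \left(-10\right) = - 9 \left(\left(-96\right) 2\right) \left(-10\right) = \left(-9\right) \left(-192\right) \left(-10\right) = 1728 \left(-10\right) = -17280$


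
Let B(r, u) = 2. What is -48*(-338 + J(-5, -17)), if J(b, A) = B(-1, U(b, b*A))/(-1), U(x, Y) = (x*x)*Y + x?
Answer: 16320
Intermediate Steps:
U(x, Y) = x + Y*x² (U(x, Y) = x²*Y + x = Y*x² + x = x + Y*x²)
J(b, A) = -2 (J(b, A) = 2/(-1) = 2*(-1) = -2)
-48*(-338 + J(-5, -17)) = -48*(-338 - 2) = -48*(-340) = 16320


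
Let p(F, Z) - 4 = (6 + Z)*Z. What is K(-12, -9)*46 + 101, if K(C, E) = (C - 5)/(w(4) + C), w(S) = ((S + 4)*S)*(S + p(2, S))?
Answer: 76571/762 ≈ 100.49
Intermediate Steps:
p(F, Z) = 4 + Z*(6 + Z) (p(F, Z) = 4 + (6 + Z)*Z = 4 + Z*(6 + Z))
w(S) = S*(4 + S)*(4 + S² + 7*S) (w(S) = ((S + 4)*S)*(S + (4 + S² + 6*S)) = ((4 + S)*S)*(4 + S² + 7*S) = (S*(4 + S))*(4 + S² + 7*S) = S*(4 + S)*(4 + S² + 7*S))
K(C, E) = (-5 + C)/(1536 + C) (K(C, E) = (C - 5)/(4*(16 + 4³ + 11*4² + 32*4) + C) = (-5 + C)/(4*(16 + 64 + 11*16 + 128) + C) = (-5 + C)/(4*(16 + 64 + 176 + 128) + C) = (-5 + C)/(4*384 + C) = (-5 + C)/(1536 + C))
K(-12, -9)*46 + 101 = ((-5 - 12)/(1536 - 12))*46 + 101 = (-17/1524)*46 + 101 = ((1/1524)*(-17))*46 + 101 = -17/1524*46 + 101 = -391/762 + 101 = 76571/762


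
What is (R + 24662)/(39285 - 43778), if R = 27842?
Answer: -52504/4493 ≈ -11.686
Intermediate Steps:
(R + 24662)/(39285 - 43778) = (27842 + 24662)/(39285 - 43778) = 52504/(-4493) = 52504*(-1/4493) = -52504/4493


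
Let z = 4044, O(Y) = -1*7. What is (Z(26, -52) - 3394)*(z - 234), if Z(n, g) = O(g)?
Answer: -12957810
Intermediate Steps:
O(Y) = -7
Z(n, g) = -7
(Z(26, -52) - 3394)*(z - 234) = (-7 - 3394)*(4044 - 234) = -3401*3810 = -12957810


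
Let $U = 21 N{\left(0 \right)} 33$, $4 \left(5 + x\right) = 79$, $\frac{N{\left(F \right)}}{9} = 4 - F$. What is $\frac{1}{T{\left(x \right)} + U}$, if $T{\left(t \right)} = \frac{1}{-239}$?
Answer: $\frac{239}{5962571} \approx 4.0083 \cdot 10^{-5}$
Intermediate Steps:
$N{\left(F \right)} = 36 - 9 F$ ($N{\left(F \right)} = 9 \left(4 - F\right) = 36 - 9 F$)
$x = \frac{59}{4}$ ($x = -5 + \frac{1}{4} \cdot 79 = -5 + \frac{79}{4} = \frac{59}{4} \approx 14.75$)
$U = 24948$ ($U = 21 \left(36 - 0\right) 33 = 21 \left(36 + 0\right) 33 = 21 \cdot 36 \cdot 33 = 756 \cdot 33 = 24948$)
$T{\left(t \right)} = - \frac{1}{239}$
$\frac{1}{T{\left(x \right)} + U} = \frac{1}{- \frac{1}{239} + 24948} = \frac{1}{\frac{5962571}{239}} = \frac{239}{5962571}$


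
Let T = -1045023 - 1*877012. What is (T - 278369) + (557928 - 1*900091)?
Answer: -2542567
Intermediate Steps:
T = -1922035 (T = -1045023 - 877012 = -1922035)
(T - 278369) + (557928 - 1*900091) = (-1922035 - 278369) + (557928 - 1*900091) = -2200404 + (557928 - 900091) = -2200404 - 342163 = -2542567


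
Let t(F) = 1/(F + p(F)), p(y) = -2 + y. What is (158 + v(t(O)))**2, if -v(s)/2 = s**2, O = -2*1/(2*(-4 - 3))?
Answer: 128300929/5184 ≈ 24749.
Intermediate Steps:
O = 1/7 (O = -2/((-7*2)) = -2/(-14) = -2*(-1/14) = 1/7 ≈ 0.14286)
t(F) = 1/(-2 + 2*F) (t(F) = 1/(F + (-2 + F)) = 1/(-2 + 2*F))
v(s) = -2*s**2
(158 + v(t(O)))**2 = (158 - 2*1/(4*(-1 + 1/7)**2))**2 = (158 - 2*(1/(2*(-6/7)))**2)**2 = (158 - 2*((1/2)*(-7/6))**2)**2 = (158 - 2*(-7/12)**2)**2 = (158 - 2*49/144)**2 = (158 - 49/72)**2 = (11327/72)**2 = 128300929/5184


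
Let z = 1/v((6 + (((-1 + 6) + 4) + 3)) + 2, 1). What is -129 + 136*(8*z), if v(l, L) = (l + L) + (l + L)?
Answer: -2165/21 ≈ -103.10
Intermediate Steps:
v(l, L) = 2*L + 2*l (v(l, L) = (L + l) + (L + l) = 2*L + 2*l)
z = 1/42 (z = 1/(2*1 + 2*((6 + (((-1 + 6) + 4) + 3)) + 2)) = 1/(2 + 2*((6 + ((5 + 4) + 3)) + 2)) = 1/(2 + 2*((6 + (9 + 3)) + 2)) = 1/(2 + 2*((6 + 12) + 2)) = 1/(2 + 2*(18 + 2)) = 1/(2 + 2*20) = 1/(2 + 40) = 1/42 ≈ 0.023810)
-129 + 136*(8*z) = -129 + 136*(8*(1/42)) = -129 + 136*(4/21) = -129 + 544/21 = -2165/21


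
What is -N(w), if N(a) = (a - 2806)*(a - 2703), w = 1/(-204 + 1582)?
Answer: -14402302174911/1898884 ≈ -7.5846e+6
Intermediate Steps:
w = 1/1378 ≈ 0.00072569
N(a) = (-2806 + a)*(-2703 + a)
-N(w) = -(7584618 + (1/1378)² - 5509*1/1378) = -(7584618 + 1/1898884 - 5509/1378) = -1*14402302174911/1898884 = -14402302174911/1898884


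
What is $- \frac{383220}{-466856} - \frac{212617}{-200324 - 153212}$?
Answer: $\frac{29342948509}{20631300352} \approx 1.4223$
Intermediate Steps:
$- \frac{383220}{-466856} - \frac{212617}{-200324 - 153212} = \left(-383220\right) \left(- \frac{1}{466856}\right) - \frac{212617}{-200324 - 153212} = \frac{95805}{116714} - \frac{212617}{-353536} = \frac{95805}{116714} - - \frac{212617}{353536} = \frac{95805}{116714} + \frac{212617}{353536} = \frac{29342948509}{20631300352}$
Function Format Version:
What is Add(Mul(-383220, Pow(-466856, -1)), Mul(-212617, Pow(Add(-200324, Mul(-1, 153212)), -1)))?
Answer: Rational(29342948509, 20631300352) ≈ 1.4223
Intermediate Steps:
Add(Mul(-383220, Pow(-466856, -1)), Mul(-212617, Pow(Add(-200324, Mul(-1, 153212)), -1))) = Add(Mul(-383220, Rational(-1, 466856)), Mul(-212617, Pow(Add(-200324, -153212), -1))) = Add(Rational(95805, 116714), Mul(-212617, Pow(-353536, -1))) = Add(Rational(95805, 116714), Mul(-212617, Rational(-1, 353536))) = Add(Rational(95805, 116714), Rational(212617, 353536)) = Rational(29342948509, 20631300352)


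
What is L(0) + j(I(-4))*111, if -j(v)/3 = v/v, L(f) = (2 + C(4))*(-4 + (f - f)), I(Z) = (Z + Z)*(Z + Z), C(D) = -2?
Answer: -333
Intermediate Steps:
I(Z) = 4*Z² (I(Z) = (2*Z)*(2*Z) = 4*Z²)
L(f) = 0 (L(f) = (2 - 2)*(-4 + (f - f)) = 0*(-4 + 0) = 0*(-4) = 0)
j(v) = -3 (j(v) = -3*v/v = -3*1 = -3)
L(0) + j(I(-4))*111 = 0 - 3*111 = 0 - 333 = -333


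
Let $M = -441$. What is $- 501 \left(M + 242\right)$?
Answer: $99699$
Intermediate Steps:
$- 501 \left(M + 242\right) = - 501 \left(-441 + 242\right) = \left(-501\right) \left(-199\right) = 99699$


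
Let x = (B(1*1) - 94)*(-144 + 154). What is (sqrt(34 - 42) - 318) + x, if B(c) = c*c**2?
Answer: -1248 + 2*I*sqrt(2) ≈ -1248.0 + 2.8284*I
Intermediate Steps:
B(c) = c**3
x = -930 (x = ((1*1)**3 - 94)*(-144 + 154) = (1**3 - 94)*10 = (1 - 94)*10 = -93*10 = -930)
(sqrt(34 - 42) - 318) + x = (sqrt(34 - 42) - 318) - 930 = (sqrt(-8) - 318) - 930 = (2*I*sqrt(2) - 318) - 930 = (-318 + 2*I*sqrt(2)) - 930 = -1248 + 2*I*sqrt(2)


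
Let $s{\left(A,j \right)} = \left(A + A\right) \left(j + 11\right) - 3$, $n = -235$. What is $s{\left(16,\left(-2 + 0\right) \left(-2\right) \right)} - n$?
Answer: $712$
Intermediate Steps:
$s{\left(A,j \right)} = -3 + 2 A \left(11 + j\right)$ ($s{\left(A,j \right)} = 2 A \left(11 + j\right) - 3 = -3 + 2 A \left(11 + j\right)$)
$s{\left(16,\left(-2 + 0\right) \left(-2\right) \right)} - n = \left(-3 + 22 \cdot 16 + 2 \cdot 16 \left(-2 + 0\right) \left(-2\right)\right) - -235 = \left(-3 + 352 + 2 \cdot 16 \left(\left(-2\right) \left(-2\right)\right)\right) + 235 = \left(-3 + 352 + 2 \cdot 16 \cdot 4\right) + 235 = \left(-3 + 352 + 128\right) + 235 = 477 + 235 = 712$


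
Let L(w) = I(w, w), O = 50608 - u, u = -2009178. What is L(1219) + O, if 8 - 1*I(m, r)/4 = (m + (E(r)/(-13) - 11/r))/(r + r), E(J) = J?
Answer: 39790484133496/19317493 ≈ 2.0598e+6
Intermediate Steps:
O = 2059786 (O = 50608 - 1*(-2009178) = 50608 + 2009178 = 2059786)
I(m, r) = 32 - 2*(m - 11/r - r/13)/r (I(m, r) = 32 - 4*(m + (r/(-13) - 11/r))/(r + r) = 32 - 4*(m + (r*(-1/13) - 11/r))/(2*r) = 32 - 4*(m + (-r/13 - 11/r))*1/(2*r) = 32 - 4*(m + (-11/r - r/13))*1/(2*r) = 32 - 4*(m - 11/r - r/13)*1/(2*r) = 32 - 2*(m - 11/r - r/13)/r)
L(w) = 392/13 + 22/w² (L(w) = 418/13 + 22/w² - 2*w/w = 418/13 + 22/w² - 2 = 392/13 + 22/w²)
L(1219) + O = (392/13 + 22/1219²) + 2059786 = (392/13 + 22*(1/1485961)) + 2059786 = (392/13 + 22/1485961) + 2059786 = 582496998/19317493 + 2059786 = 39790484133496/19317493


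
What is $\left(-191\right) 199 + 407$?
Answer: $-37602$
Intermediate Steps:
$\left(-191\right) 199 + 407 = -38009 + 407 = -37602$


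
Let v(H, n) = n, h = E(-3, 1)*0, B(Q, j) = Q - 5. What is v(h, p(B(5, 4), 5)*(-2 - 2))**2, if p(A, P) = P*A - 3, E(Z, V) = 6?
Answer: 144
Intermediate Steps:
B(Q, j) = -5 + Q
p(A, P) = -3 + A*P (p(A, P) = A*P - 3 = -3 + A*P)
h = 0 (h = 6*0 = 0)
v(h, p(B(5, 4), 5)*(-2 - 2))**2 = ((-3 + (-5 + 5)*5)*(-2 - 2))**2 = ((-3 + 0*5)*(-4))**2 = ((-3 + 0)*(-4))**2 = (-3*(-4))**2 = 12**2 = 144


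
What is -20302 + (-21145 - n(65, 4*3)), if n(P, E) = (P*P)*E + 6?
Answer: -92153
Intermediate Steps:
n(P, E) = 6 + E*P² (n(P, E) = P²*E + 6 = E*P² + 6 = 6 + E*P²)
-20302 + (-21145 - n(65, 4*3)) = -20302 + (-21145 - (6 + (4*3)*65²)) = -20302 + (-21145 - (6 + 12*4225)) = -20302 + (-21145 - (6 + 50700)) = -20302 + (-21145 - 1*50706) = -20302 + (-21145 - 50706) = -20302 - 71851 = -92153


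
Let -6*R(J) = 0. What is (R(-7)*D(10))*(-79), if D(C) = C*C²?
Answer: 0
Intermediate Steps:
D(C) = C³
R(J) = 0 (R(J) = -⅙*0 = 0)
(R(-7)*D(10))*(-79) = (0*10³)*(-79) = (0*1000)*(-79) = 0*(-79) = 0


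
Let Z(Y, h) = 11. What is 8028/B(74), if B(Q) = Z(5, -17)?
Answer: 8028/11 ≈ 729.82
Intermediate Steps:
B(Q) = 11
8028/B(74) = 8028/11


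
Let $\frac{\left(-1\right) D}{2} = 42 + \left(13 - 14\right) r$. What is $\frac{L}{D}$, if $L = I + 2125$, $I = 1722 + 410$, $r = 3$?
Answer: $- \frac{1419}{26} \approx -54.577$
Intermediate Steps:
$I = 2132$
$D = -78$ ($D = - 2 \left(42 + \left(13 - 14\right) 3\right) = - 2 \left(42 - 3\right) = \left(-2\right) 39 = -78$)
$L = 4257$ ($L = 2132 + 2125 = 4257$)
$\frac{L}{D} = \frac{4257}{-78} = 4257 \left(- \frac{1}{78}\right) = - \frac{1419}{26}$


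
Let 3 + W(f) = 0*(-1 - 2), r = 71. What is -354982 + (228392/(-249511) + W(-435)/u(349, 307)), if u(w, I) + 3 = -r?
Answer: -6554337773823/18463814 ≈ -3.5498e+5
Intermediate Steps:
W(f) = -3 (W(f) = -3 + 0*(-1 - 2) = -3 + 0*(-3) = -3 + 0 = -3)
u(w, I) = -74 (u(w, I) = -3 - 1*71 = -3 - 71 = -74)
-354982 + (228392/(-249511) + W(-435)/u(349, 307)) = -354982 + (228392/(-249511) - 3/(-74)) = -354982 + (228392*(-1/249511) - 3*(-1/74)) = -354982 + (-228392/249511 + 3/74) = -354982 - 16152475/18463814 = -6554337773823/18463814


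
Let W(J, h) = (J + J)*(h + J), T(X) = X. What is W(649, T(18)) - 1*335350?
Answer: 530416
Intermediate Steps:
W(J, h) = 2*J*(J + h) (W(J, h) = (2*J)*(J + h) = 2*J*(J + h))
W(649, T(18)) - 1*335350 = 2*649*(649 + 18) - 1*335350 = 2*649*667 - 335350 = 865766 - 335350 = 530416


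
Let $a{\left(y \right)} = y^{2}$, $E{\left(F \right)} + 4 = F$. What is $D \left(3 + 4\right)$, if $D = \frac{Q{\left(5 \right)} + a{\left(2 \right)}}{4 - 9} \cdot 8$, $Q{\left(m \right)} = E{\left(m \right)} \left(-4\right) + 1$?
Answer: $- \frac{56}{5} \approx -11.2$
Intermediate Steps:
$E{\left(F \right)} = -4 + F$
$Q{\left(m \right)} = 17 - 4 m$ ($Q{\left(m \right)} = \left(-4 + m\right) \left(-4\right) + 1 = \left(16 - 4 m\right) + 1 = 17 - 4 m$)
$D = - \frac{8}{5}$ ($D = \frac{\left(17 - 20\right) + 2^{2}}{4 - 9} \cdot 8 = \frac{\left(17 - 20\right) + 4}{-5} \cdot 8 = \left(-3 + 4\right) \left(- \frac{1}{5}\right) 8 = 1 \left(- \frac{1}{5}\right) 8 = \left(- \frac{1}{5}\right) 8 = - \frac{8}{5} \approx -1.6$)
$D \left(3 + 4\right) = - \frac{8 \left(3 + 4\right)}{5} = \left(- \frac{8}{5}\right) 7 = - \frac{56}{5}$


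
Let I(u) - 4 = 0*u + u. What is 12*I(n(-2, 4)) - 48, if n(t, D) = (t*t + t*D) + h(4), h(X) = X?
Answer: 0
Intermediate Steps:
n(t, D) = 4 + t**2 + D*t (n(t, D) = (t*t + t*D) + 4 = (t**2 + D*t) + 4 = 4 + t**2 + D*t)
I(u) = 4 + u (I(u) = 4 + (0*u + u) = 4 + (0 + u) = 4 + u)
12*I(n(-2, 4)) - 48 = 12*(4 + (4 + (-2)**2 + 4*(-2))) - 48 = 12*(4 + (4 + 4 - 8)) - 48 = 12*(4 + 0) - 48 = 12*4 - 48 = 48 - 48 = 0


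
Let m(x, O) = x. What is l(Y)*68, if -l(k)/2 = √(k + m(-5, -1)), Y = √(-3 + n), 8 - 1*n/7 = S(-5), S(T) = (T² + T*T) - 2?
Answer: -136*√(-5 + I*√283) ≈ -340.68 - 456.66*I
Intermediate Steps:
S(T) = -2 + 2*T² (S(T) = (T² + T²) - 2 = 2*T² - 2 = -2 + 2*T²)
n = -280 (n = 56 - 7*(-2 + 2*(-5)²) = 56 - 7*(-2 + 2*25) = 56 - 7*(-2 + 50) = 56 - 7*48 = 56 - 336 = -280)
Y = I*√283 (Y = √(-3 - 280) = √(-283) = I*√283 ≈ 16.823*I)
l(k) = -2*√(-5 + k) (l(k) = -2*√(k - 5) = -2*√(-5 + k))
l(Y)*68 = -2*√(-5 + I*√283)*68 = -136*√(-5 + I*√283)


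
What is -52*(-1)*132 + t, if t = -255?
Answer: 6609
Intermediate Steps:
-52*(-1)*132 + t = -52*(-1)*132 - 255 = 52*132 - 255 = 6864 - 255 = 6609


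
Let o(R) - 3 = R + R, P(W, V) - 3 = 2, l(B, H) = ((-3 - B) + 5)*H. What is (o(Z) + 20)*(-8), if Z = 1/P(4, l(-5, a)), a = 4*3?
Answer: -936/5 ≈ -187.20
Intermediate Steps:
a = 12
l(B, H) = H*(2 - B) (l(B, H) = (2 - B)*H = H*(2 - B))
P(W, V) = 5 (P(W, V) = 3 + 2 = 5)
Z = ⅕ (Z = 1/5 = ⅕ ≈ 0.20000)
o(R) = 3 + 2*R (o(R) = 3 + (R + R) = 3 + 2*R)
(o(Z) + 20)*(-8) = ((3 + 2*(⅕)) + 20)*(-8) = ((3 + ⅖) + 20)*(-8) = (17/5 + 20)*(-8) = (117/5)*(-8) = -936/5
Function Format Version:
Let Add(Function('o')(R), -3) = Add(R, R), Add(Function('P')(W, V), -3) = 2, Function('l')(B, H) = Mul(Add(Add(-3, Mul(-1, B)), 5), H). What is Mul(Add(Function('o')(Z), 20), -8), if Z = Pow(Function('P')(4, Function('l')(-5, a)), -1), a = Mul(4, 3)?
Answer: Rational(-936, 5) ≈ -187.20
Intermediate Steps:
a = 12
Function('l')(B, H) = Mul(H, Add(2, Mul(-1, B))) (Function('l')(B, H) = Mul(Add(2, Mul(-1, B)), H) = Mul(H, Add(2, Mul(-1, B))))
Function('P')(W, V) = 5 (Function('P')(W, V) = Add(3, 2) = 5)
Z = Rational(1, 5) (Z = Pow(5, -1) = Rational(1, 5) ≈ 0.20000)
Function('o')(R) = Add(3, Mul(2, R)) (Function('o')(R) = Add(3, Add(R, R)) = Add(3, Mul(2, R)))
Mul(Add(Function('o')(Z), 20), -8) = Mul(Add(Add(3, Mul(2, Rational(1, 5))), 20), -8) = Mul(Add(Add(3, Rational(2, 5)), 20), -8) = Mul(Add(Rational(17, 5), 20), -8) = Mul(Rational(117, 5), -8) = Rational(-936, 5)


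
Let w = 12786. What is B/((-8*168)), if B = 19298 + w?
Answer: -8021/336 ≈ -23.872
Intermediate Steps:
B = 32084 (B = 19298 + 12786 = 32084)
B/((-8*168)) = 32084/((-8*168)) = 32084/(-1344) = 32084*(-1/1344) = -8021/336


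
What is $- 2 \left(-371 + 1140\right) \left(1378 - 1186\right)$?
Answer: $-295296$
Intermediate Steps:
$- 2 \left(-371 + 1140\right) \left(1378 - 1186\right) = - 2 \cdot 769 \cdot 192 = \left(-2\right) 147648 = -295296$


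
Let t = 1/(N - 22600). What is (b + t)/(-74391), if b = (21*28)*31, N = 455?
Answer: -403659059/1647388695 ≈ -0.24503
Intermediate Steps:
b = 18228 (b = 588*31 = 18228)
t = -1/22145 (t = 1/(455 - 22600) = 1/(-22145) = -1/22145 ≈ -4.5157e-5)
(b + t)/(-74391) = (18228 - 1/22145)/(-74391) = (403659059/22145)*(-1/74391) = -403659059/1647388695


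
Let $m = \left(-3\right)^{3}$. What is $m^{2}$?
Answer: $729$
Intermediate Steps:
$m = -27$
$m^{2} = \left(-27\right)^{2} = 729$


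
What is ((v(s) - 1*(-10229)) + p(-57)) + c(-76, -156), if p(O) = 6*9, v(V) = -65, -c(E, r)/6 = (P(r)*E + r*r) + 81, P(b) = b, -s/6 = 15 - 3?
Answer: -207420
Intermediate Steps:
s = -72 (s = -6*(15 - 3) = -6*12 = -72)
c(E, r) = -486 - 6*r² - 6*E*r (c(E, r) = -6*((r*E + r*r) + 81) = -6*((E*r + r²) + 81) = -6*((r² + E*r) + 81) = -6*(81 + r² + E*r) = -486 - 6*r² - 6*E*r)
p(O) = 54
((v(s) - 1*(-10229)) + p(-57)) + c(-76, -156) = ((-65 - 1*(-10229)) + 54) + (-486 - 6*(-156)² - 6*(-76)*(-156)) = ((-65 + 10229) + 54) + (-486 - 6*24336 - 71136) = (10164 + 54) + (-486 - 146016 - 71136) = 10218 - 217638 = -207420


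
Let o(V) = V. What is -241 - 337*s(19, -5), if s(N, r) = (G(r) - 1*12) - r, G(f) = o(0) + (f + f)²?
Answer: -31582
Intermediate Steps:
G(f) = 4*f² (G(f) = 0 + (f + f)² = 0 + (2*f)² = 0 + 4*f² = 4*f²)
s(N, r) = -12 - r + 4*r² (s(N, r) = (4*r² - 1*12) - r = (4*r² - 12) - r = (-12 + 4*r²) - r = -12 - r + 4*r²)
-241 - 337*s(19, -5) = -241 - 337*(-12 - 1*(-5) + 4*(-5)²) = -241 - 337*(-12 + 5 + 4*25) = -241 - 337*(-12 + 5 + 100) = -241 - 337*93 = -241 - 31341 = -31582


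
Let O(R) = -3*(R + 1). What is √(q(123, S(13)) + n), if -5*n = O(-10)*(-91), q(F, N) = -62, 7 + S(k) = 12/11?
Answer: √10735/5 ≈ 20.722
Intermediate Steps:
S(k) = -65/11 (S(k) = -7 + 12/11 = -65/11)
O(R) = -3 - 3*R (O(R) = -3*(1 + R) = -3 - 3*R)
n = 2457/5 (n = -(-3 - 3*(-10))*(-91)/5 = -(-3 + 30)*(-91)/5 = -27*(-91)/5 = -⅕*(-2457) = 2457/5 ≈ 491.40)
√(q(123, S(13)) + n) = √(-62 + 2457/5) = √(2147/5) = √10735/5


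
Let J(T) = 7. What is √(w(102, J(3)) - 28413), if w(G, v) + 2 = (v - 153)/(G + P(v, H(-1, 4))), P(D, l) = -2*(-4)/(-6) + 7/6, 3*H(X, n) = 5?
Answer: I*√10608451451/611 ≈ 168.57*I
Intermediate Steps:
H(X, n) = 5/3 (H(X, n) = (⅓)*5 = 5/3)
P(D, l) = -⅙ (P(D, l) = 8*(-⅙) + 7*(⅙) = -4/3 + 7/6 = -⅙)
w(G, v) = -2 + (-153 + v)/(-⅙ + G) (w(G, v) = -2 + (v - 153)/(G - ⅙) = -2 + (-153 + v)/(-⅙ + G))
√(w(102, J(3)) - 28413) = √(2*(-458 - 6*102 + 3*7)/(-1 + 6*102) - 28413) = √(2*(-458 - 612 + 21)/(-1 + 612) - 28413) = √(2*(-1049)/611 - 28413) = √(2*(1/611)*(-1049) - 28413) = √(-2098/611 - 28413) = √(-17362441/611) = I*√10608451451/611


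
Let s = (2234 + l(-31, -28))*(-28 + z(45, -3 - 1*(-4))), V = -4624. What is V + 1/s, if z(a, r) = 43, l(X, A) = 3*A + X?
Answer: -146973839/31785 ≈ -4624.0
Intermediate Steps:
l(X, A) = X + 3*A
s = 31785 (s = (2234 + (-31 + 3*(-28)))*(-28 + 43) = (2234 + (-31 - 84))*15 = (2234 - 115)*15 = 2119*15 = 31785)
V + 1/s = -4624 + 1/31785 = -146973839/31785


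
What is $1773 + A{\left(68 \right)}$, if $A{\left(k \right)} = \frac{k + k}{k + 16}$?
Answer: $\frac{37267}{21} \approx 1774.6$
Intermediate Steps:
$A{\left(k \right)} = \frac{2 k}{16 + k}$
$1773 + A{\left(68 \right)} = 1773 + 2 \cdot 68 \frac{1}{16 + 68} = 1773 + 2 \cdot 68 \cdot \frac{1}{84} = 1773 + \frac{34}{21} = \frac{37267}{21}$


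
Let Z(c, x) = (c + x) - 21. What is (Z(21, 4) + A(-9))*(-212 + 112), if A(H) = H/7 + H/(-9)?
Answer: -2600/7 ≈ -371.43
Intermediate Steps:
A(H) = 2*H/63 (A(H) = H*(⅐) + H*(-⅑) = H/7 - H/9 = 2*H/63)
Z(c, x) = -21 + c + x
(Z(21, 4) + A(-9))*(-212 + 112) = ((-21 + 21 + 4) + (2/63)*(-9))*(-212 + 112) = (4 - 2/7)*(-100) = (26/7)*(-100) = -2600/7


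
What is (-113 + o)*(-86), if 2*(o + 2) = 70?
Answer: 6880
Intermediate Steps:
o = 33 (o = -2 + (½)*70 = -2 + 35 = 33)
(-113 + o)*(-86) = (-113 + 33)*(-86) = -80*(-86) = 6880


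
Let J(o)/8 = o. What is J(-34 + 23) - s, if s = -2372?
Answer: 2284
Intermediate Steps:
J(o) = 8*o
J(-34 + 23) - s = 8*(-34 + 23) - 1*(-2372) = 8*(-11) + 2372 = -88 + 2372 = 2284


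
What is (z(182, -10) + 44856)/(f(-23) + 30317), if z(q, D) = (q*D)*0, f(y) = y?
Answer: 2492/1683 ≈ 1.4807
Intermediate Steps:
z(q, D) = 0 (z(q, D) = (D*q)*0 = 0)
(z(182, -10) + 44856)/(f(-23) + 30317) = (0 + 44856)/(-23 + 30317) = 44856/30294 = 44856*(1/30294) = 2492/1683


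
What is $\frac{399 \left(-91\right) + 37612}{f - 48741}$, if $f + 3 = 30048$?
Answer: $- \frac{1303}{18696} \approx -0.069694$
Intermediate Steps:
$f = 30045$ ($f = -3 + 30048 = 30045$)
$\frac{399 \left(-91\right) + 37612}{f - 48741} = \frac{399 \left(-91\right) + 37612}{30045 - 48741} = \frac{-36309 + 37612}{-18696} = 1303 \left(- \frac{1}{18696}\right) = - \frac{1303}{18696}$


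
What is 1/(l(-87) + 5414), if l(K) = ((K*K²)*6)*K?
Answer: 1/343743980 ≈ 2.9091e-9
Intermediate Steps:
l(K) = 6*K⁴ (l(K) = (K³*6)*K = (6*K³)*K = 6*K⁴)
1/(l(-87) + 5414) = 1/(6*(-87)⁴ + 5414) = 1/(6*57289761 + 5414) = 1/(343738566 + 5414) = 1/343743980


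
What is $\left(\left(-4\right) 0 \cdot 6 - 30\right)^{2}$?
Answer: $900$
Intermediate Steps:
$\left(\left(-4\right) 0 \cdot 6 - 30\right)^{2} = \left(0 \cdot 6 - 30\right)^{2} = \left(0 - 30\right)^{2} = \left(-30\right)^{2} = 900$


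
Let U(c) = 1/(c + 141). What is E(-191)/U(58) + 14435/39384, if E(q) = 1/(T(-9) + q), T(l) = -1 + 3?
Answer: -567689/827064 ≈ -0.68639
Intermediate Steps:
T(l) = 2
E(q) = 1/(2 + q)
U(c) = 1/(141 + c)
E(-191)/U(58) + 14435/39384 = 1/((2 - 191)*(1/(141 + 58))) + 14435/39384 = 1/((-189)*(1/199)) + 14435*(1/39384) = -1/(189*1/199) + 14435/39384 = -1/189*199 + 14435/39384 = -199/189 + 14435/39384 = -567689/827064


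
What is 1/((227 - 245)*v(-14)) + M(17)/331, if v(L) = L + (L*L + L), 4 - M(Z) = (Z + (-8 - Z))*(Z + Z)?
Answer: 834293/1000944 ≈ 0.83351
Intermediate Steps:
M(Z) = 4 + 16*Z (M(Z) = 4 - (Z + (-8 - Z))*(Z + Z) = 4 - (-8)*2*Z = 4 - (-16)*Z = 4 + 16*Z)
v(L) = L² + 2*L (v(L) = L + (L² + L) = L + (L + L²) = L² + 2*L)
1/((227 - 245)*v(-14)) + M(17)/331 = 1/((227 - 245)*((-14*(2 - 14)))) + (4 + 16*17)/331 = 1/((-18)*((-14*(-12)))) + (4 + 272)*(1/331) = -1/18/168 + 276*(1/331) = -1/18*1/168 + 276/331 = -1/3024 + 276/331 = 834293/1000944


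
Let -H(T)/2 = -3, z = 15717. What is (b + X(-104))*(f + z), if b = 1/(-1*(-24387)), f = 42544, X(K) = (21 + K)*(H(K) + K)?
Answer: 11556876789199/24387 ≈ 4.7389e+8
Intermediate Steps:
H(T) = 6 (H(T) = -2*(-3) = 6)
X(K) = (6 + K)*(21 + K) (X(K) = (21 + K)*(6 + K) = (6 + K)*(21 + K))
b = 1/24387 ≈ 4.1005e-5
(b + X(-104))*(f + z) = (1/24387 + (126 + (-104)**2 + 27*(-104)))*(42544 + 15717) = (1/24387 + (126 + 10816 - 2808))*58261 = (1/24387 + 8134)*58261 = (198363859/24387)*58261 = 11556876789199/24387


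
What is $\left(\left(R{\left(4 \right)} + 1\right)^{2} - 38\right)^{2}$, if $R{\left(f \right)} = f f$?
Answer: $63001$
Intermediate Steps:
$R{\left(f \right)} = f^{2}$
$\left(\left(R{\left(4 \right)} + 1\right)^{2} - 38\right)^{2} = \left(\left(4^{2} + 1\right)^{2} - 38\right)^{2} = \left(\left(16 + 1\right)^{2} - 38\right)^{2} = \left(17^{2} - 38\right)^{2} = \left(289 - 38\right)^{2} = 251^{2} = 63001$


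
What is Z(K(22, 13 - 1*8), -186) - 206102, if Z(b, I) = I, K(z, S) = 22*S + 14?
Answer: -206288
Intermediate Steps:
K(z, S) = 14 + 22*S
Z(K(22, 13 - 1*8), -186) - 206102 = -186 - 206102 = -206288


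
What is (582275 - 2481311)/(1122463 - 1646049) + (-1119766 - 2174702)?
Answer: -862467711606/261793 ≈ -3.2945e+6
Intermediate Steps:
(582275 - 2481311)/(1122463 - 1646049) + (-1119766 - 2174702) = -1899036/(-523586) - 3294468 = -1899036*(-1/523586) - 3294468 = 949518/261793 - 3294468 = -862467711606/261793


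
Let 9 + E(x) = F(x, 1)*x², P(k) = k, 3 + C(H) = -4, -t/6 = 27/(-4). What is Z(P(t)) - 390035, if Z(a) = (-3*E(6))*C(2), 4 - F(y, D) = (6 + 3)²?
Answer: -448436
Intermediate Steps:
t = 81/2 (t = -162/(-4) = -162*(-1)/4 = -6*(-27/4) = 81/2 ≈ 40.500)
C(H) = -7 (C(H) = -3 - 4 = -7)
F(y, D) = -77 (F(y, D) = 4 - (6 + 3)² = 4 - 1*9² = 4 - 1*81 = 4 - 81 = -77)
E(x) = -9 - 77*x²
Z(a) = -58401 (Z(a) = -3*(-9 - 77*6²)*(-7) = -3*(-9 - 77*36)*(-7) = -3*(-9 - 2772)*(-7) = -3*(-2781)*(-7) = 8343*(-7) = -58401)
Z(P(t)) - 390035 = -58401 - 390035 = -448436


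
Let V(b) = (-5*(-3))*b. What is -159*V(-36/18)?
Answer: 4770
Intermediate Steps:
V(b) = 15*b
-159*V(-36/18) = -2385*(-36/18) = -2385*(-36*1/18) = -2385*(-2) = -159*(-30) = 4770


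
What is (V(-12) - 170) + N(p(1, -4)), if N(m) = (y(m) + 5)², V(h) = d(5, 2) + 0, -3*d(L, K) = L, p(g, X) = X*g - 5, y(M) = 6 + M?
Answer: -503/3 ≈ -167.67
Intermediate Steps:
p(g, X) = -5 + X*g
d(L, K) = -L/3
V(h) = -5/3 (V(h) = -⅓*5 + 0 = -5/3 + 0 = -5/3)
N(m) = (11 + m)² (N(m) = ((6 + m) + 5)² = (11 + m)²)
(V(-12) - 170) + N(p(1, -4)) = (-5/3 - 170) + (11 + (-5 - 4*1))² = -515/3 + (11 + (-5 - 4))² = -515/3 + (11 - 9)² = -515/3 + 2² = -515/3 + 4 = -503/3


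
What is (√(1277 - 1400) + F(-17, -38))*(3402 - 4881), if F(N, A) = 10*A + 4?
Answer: 556104 - 1479*I*√123 ≈ 5.561e+5 - 16403.0*I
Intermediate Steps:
F(N, A) = 4 + 10*A
(√(1277 - 1400) + F(-17, -38))*(3402 - 4881) = (√(1277 - 1400) + (4 + 10*(-38)))*(3402 - 4881) = (√(-123) + (4 - 380))*(-1479) = (I*√123 - 376)*(-1479) = (-376 + I*√123)*(-1479) = 556104 - 1479*I*√123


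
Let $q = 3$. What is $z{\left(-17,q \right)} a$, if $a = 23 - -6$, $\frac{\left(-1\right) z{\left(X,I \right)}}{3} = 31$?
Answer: $-2697$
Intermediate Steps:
$z{\left(X,I \right)} = -93$ ($z{\left(X,I \right)} = \left(-3\right) 31 = -93$)
$a = 29$ ($a = 23 + 6 = 29$)
$z{\left(-17,q \right)} a = \left(-93\right) 29 = -2697$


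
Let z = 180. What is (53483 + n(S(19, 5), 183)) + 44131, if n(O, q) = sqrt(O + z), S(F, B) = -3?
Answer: 97614 + sqrt(177) ≈ 97627.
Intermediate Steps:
n(O, q) = sqrt(180 + O) (n(O, q) = sqrt(O + 180) = sqrt(180 + O))
(53483 + n(S(19, 5), 183)) + 44131 = (53483 + sqrt(180 - 3)) + 44131 = (53483 + sqrt(177)) + 44131 = 97614 + sqrt(177)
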